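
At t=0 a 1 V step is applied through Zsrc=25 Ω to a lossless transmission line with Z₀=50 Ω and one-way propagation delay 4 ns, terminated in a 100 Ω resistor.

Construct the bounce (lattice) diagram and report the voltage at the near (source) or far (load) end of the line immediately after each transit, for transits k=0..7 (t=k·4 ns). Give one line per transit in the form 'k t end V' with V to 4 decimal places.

Γ_L=0.333333, Γ_S=-0.333333; launch V₁=1·50/75=0.666667
k=0 src: V=0.6667
k=1 load: inc=0.666667, refl=0.666667·0.333333=0.2222; V=0.000000+0.666667+0.222222=0.8889
k=2 src: inc=0.222222, refl=0.222222·-0.333333=-0.0741; V=0.666667+0.222222+-0.074074=0.8148
k=3 load: inc=-0.074074, refl=-0.074074·0.333333=-0.0247; V=0.888889+-0.074074+-0.024691=0.7901
k=4 src: inc=-0.024691, refl=-0.024691·-0.333333=0.0082; V=0.814815+-0.024691+0.008230=0.7984
k=5 load: inc=0.008230, refl=0.008230·0.333333=0.0027; V=0.790123+0.008230+0.002743=0.8011
k=6 src: inc=0.002743, refl=0.002743·-0.333333=-0.0009; V=0.798354+0.002743+-0.000914=0.8002
k=7 load: inc=-0.000914, refl=-0.000914·0.333333=-0.0003; V=0.801097+-0.000914+-0.000305=0.7999

0 0 source 0.6667
1 4 load 0.8889
2 8 source 0.8148
3 12 load 0.7901
4 16 source 0.7984
5 20 load 0.8011
6 24 source 0.8002
7 28 load 0.7999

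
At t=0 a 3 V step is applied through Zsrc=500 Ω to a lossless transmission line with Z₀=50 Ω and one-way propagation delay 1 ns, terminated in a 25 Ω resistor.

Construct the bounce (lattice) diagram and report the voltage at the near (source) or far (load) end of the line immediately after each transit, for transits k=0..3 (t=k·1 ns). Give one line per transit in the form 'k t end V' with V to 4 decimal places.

Γ_L=-0.333333, Γ_S=0.818182; launch V₁=3·50/550=0.272727
k=0 src: V=0.2727
k=1 load: inc=0.272727, refl=0.272727·-0.333333=-0.0909; V=0.000000+0.272727+-0.090909=0.1818
k=2 src: inc=-0.090909, refl=-0.090909·0.818182=-0.0744; V=0.272727+-0.090909+-0.074380=0.1074
k=3 load: inc=-0.074380, refl=-0.074380·-0.333333=0.0248; V=0.181818+-0.074380+0.024793=0.1322

0 0 source 0.2727
1 1 load 0.1818
2 2 source 0.1074
3 3 load 0.1322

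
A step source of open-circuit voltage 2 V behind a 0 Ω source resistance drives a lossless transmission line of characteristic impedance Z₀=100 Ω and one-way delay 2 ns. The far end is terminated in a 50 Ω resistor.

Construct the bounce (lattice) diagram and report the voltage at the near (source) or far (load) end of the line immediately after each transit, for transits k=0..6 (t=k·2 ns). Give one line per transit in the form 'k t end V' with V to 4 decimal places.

0 0 source 2.0000
1 2 load 1.3333
2 4 source 2.0000
3 6 load 1.7778
4 8 source 2.0000
5 10 load 1.9259
6 12 source 2.0000

Γ_L=-0.333333, Γ_S=-1.000000; launch V₁=2·100/100=2.000000
k=0 src: V=2.0000
k=1 load: inc=2.000000, refl=2.000000·-0.333333=-0.6667; V=0.000000+2.000000+-0.666667=1.3333
k=2 src: inc=-0.666667, refl=-0.666667·-1.000000=0.6667; V=2.000000+-0.666667+0.666667=2.0000
k=3 load: inc=0.666667, refl=0.666667·-0.333333=-0.2222; V=1.333333+0.666667+-0.222222=1.7778
k=4 src: inc=-0.222222, refl=-0.222222·-1.000000=0.2222; V=2.000000+-0.222222+0.222222=2.0000
k=5 load: inc=0.222222, refl=0.222222·-0.333333=-0.0741; V=1.777778+0.222222+-0.074074=1.9259
k=6 src: inc=-0.074074, refl=-0.074074·-1.000000=0.0741; V=2.000000+-0.074074+0.074074=2.0000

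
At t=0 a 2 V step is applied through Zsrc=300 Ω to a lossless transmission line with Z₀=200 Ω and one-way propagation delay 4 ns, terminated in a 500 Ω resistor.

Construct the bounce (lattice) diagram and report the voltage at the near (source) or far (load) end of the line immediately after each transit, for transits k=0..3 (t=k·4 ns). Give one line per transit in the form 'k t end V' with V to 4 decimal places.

Γ_L=0.428571, Γ_S=0.200000; launch V₁=2·200/500=0.800000
k=0 src: V=0.8000
k=1 load: inc=0.800000, refl=0.800000·0.428571=0.3429; V=0.000000+0.800000+0.342857=1.1429
k=2 src: inc=0.342857, refl=0.342857·0.200000=0.0686; V=0.800000+0.342857+0.068571=1.2114
k=3 load: inc=0.068571, refl=0.068571·0.428571=0.0294; V=1.142857+0.068571+0.029388=1.2408

0 0 source 0.8000
1 4 load 1.1429
2 8 source 1.2114
3 12 load 1.2408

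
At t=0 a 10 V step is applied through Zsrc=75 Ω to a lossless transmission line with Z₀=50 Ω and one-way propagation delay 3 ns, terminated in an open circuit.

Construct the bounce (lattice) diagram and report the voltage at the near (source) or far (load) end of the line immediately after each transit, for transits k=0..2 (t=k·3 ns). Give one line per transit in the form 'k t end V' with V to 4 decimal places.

Γ_L=1.000000, Γ_S=0.200000; launch V₁=10·50/125=4.000000
k=0 src: V=4.0000
k=1 load: inc=4.000000, refl=4.000000·1.000000=4.0000; V=0.000000+4.000000+4.000000=8.0000
k=2 src: inc=4.000000, refl=4.000000·0.200000=0.8000; V=4.000000+4.000000+0.800000=8.8000

0 0 source 4.0000
1 3 load 8.0000
2 6 source 8.8000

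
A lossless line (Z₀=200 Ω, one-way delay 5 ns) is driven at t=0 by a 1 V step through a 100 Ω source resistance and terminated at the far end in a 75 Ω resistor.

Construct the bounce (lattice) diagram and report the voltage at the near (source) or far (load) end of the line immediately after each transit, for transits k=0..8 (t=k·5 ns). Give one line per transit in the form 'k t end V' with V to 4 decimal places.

0 0 source 0.6667
1 5 load 0.3636
2 10 source 0.4646
3 15 load 0.4187
4 20 source 0.4340
5 25 load 0.4271
6 30 source 0.4294
7 35 load 0.4283
8 40 source 0.4287

Γ_L=-0.454545, Γ_S=-0.333333; launch V₁=1·200/300=0.666667
k=0 src: V=0.6667
k=1 load: inc=0.666667, refl=0.666667·-0.454545=-0.3030; V=0.000000+0.666667+-0.303030=0.3636
k=2 src: inc=-0.303030, refl=-0.303030·-0.333333=0.1010; V=0.666667+-0.303030+0.101010=0.4646
k=3 load: inc=0.101010, refl=0.101010·-0.454545=-0.0459; V=0.363636+0.101010+-0.045914=0.4187
k=4 src: inc=-0.045914, refl=-0.045914·-0.333333=0.0153; V=0.464646+-0.045914+0.015305=0.4340
k=5 load: inc=0.015305, refl=0.015305·-0.454545=-0.0070; V=0.418733+0.015305+-0.006957=0.4271
k=6 src: inc=-0.006957, refl=-0.006957·-0.333333=0.0023; V=0.434037+-0.006957+0.002319=0.4294
k=7 load: inc=0.002319, refl=0.002319·-0.454545=-0.0011; V=0.427081+0.002319+-0.001054=0.4283
k=8 src: inc=-0.001054, refl=-0.001054·-0.333333=0.0004; V=0.429400+-0.001054+0.000351=0.4287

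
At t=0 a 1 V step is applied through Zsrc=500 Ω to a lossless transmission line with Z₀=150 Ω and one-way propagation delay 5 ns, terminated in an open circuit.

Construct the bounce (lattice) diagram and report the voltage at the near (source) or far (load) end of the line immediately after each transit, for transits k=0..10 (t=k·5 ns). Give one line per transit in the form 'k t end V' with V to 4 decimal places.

Γ_L=1.000000, Γ_S=0.538462; launch V₁=1·150/650=0.230769
k=0 src: V=0.2308
k=1 load: inc=0.230769, refl=0.230769·1.000000=0.2308; V=0.000000+0.230769+0.230769=0.4615
k=2 src: inc=0.230769, refl=0.230769·0.538462=0.1243; V=0.230769+0.230769+0.124260=0.5858
k=3 load: inc=0.124260, refl=0.124260·1.000000=0.1243; V=0.461538+0.124260+0.124260=0.7101
k=4 src: inc=0.124260, refl=0.124260·0.538462=0.0669; V=0.585799+0.124260+0.066909=0.7770
k=5 load: inc=0.066909, refl=0.066909·1.000000=0.0669; V=0.710059+0.066909+0.066909=0.8439
k=6 src: inc=0.066909, refl=0.066909·0.538462=0.0360; V=0.776969+0.066909+0.036028=0.8799
k=7 load: inc=0.036028, refl=0.036028·1.000000=0.0360; V=0.843878+0.036028+0.036028=0.9159
k=8 src: inc=0.036028, refl=0.036028·0.538462=0.0194; V=0.879906+0.036028+0.019400=0.9353
k=9 load: inc=0.019400, refl=0.019400·1.000000=0.0194; V=0.915934+0.019400+0.019400=0.9547
k=10 src: inc=0.019400, refl=0.019400·0.538462=0.0104; V=0.935334+0.019400+0.010446=0.9652

0 0 source 0.2308
1 5 load 0.4615
2 10 source 0.5858
3 15 load 0.7101
4 20 source 0.7770
5 25 load 0.8439
6 30 source 0.8799
7 35 load 0.9159
8 40 source 0.9353
9 45 load 0.9547
10 50 source 0.9652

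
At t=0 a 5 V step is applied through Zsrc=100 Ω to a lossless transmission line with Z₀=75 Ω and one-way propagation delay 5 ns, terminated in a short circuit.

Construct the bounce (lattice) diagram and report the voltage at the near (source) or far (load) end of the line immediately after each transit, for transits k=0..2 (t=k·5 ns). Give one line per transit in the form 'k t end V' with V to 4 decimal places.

Γ_L=-1.000000, Γ_S=0.142857; launch V₁=5·75/175=2.142857
k=0 src: V=2.1429
k=1 load: inc=2.142857, refl=2.142857·-1.000000=-2.1429; V=0.000000+2.142857+-2.142857=0.0000
k=2 src: inc=-2.142857, refl=-2.142857·0.142857=-0.3061; V=2.142857+-2.142857+-0.306122=-0.3061

0 0 source 2.1429
1 5 load 0.0000
2 10 source -0.3061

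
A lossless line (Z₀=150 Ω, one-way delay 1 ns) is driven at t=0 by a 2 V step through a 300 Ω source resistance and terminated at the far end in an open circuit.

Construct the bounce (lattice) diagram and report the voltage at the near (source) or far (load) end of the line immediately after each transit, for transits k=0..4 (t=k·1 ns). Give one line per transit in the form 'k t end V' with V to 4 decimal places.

Γ_L=1.000000, Γ_S=0.333333; launch V₁=2·150/450=0.666667
k=0 src: V=0.6667
k=1 load: inc=0.666667, refl=0.666667·1.000000=0.6667; V=0.000000+0.666667+0.666667=1.3333
k=2 src: inc=0.666667, refl=0.666667·0.333333=0.2222; V=0.666667+0.666667+0.222222=1.5556
k=3 load: inc=0.222222, refl=0.222222·1.000000=0.2222; V=1.333333+0.222222+0.222222=1.7778
k=4 src: inc=0.222222, refl=0.222222·0.333333=0.0741; V=1.555556+0.222222+0.074074=1.8519

0 0 source 0.6667
1 1 load 1.3333
2 2 source 1.5556
3 3 load 1.7778
4 4 source 1.8519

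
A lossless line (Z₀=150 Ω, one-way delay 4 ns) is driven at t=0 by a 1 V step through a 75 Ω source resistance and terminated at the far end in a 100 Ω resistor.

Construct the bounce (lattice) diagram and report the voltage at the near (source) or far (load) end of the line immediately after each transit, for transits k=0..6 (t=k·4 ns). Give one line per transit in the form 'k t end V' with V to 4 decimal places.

0 0 source 0.6667
1 4 load 0.5333
2 8 source 0.5778
3 12 load 0.5689
4 16 source 0.5719
5 20 load 0.5713
6 24 source 0.5715

Γ_L=-0.200000, Γ_S=-0.333333; launch V₁=1·150/225=0.666667
k=0 src: V=0.6667
k=1 load: inc=0.666667, refl=0.666667·-0.200000=-0.1333; V=0.000000+0.666667+-0.133333=0.5333
k=2 src: inc=-0.133333, refl=-0.133333·-0.333333=0.0444; V=0.666667+-0.133333+0.044444=0.5778
k=3 load: inc=0.044444, refl=0.044444·-0.200000=-0.0089; V=0.533333+0.044444+-0.008889=0.5689
k=4 src: inc=-0.008889, refl=-0.008889·-0.333333=0.0030; V=0.577778+-0.008889+0.002963=0.5719
k=5 load: inc=0.002963, refl=0.002963·-0.200000=-0.0006; V=0.568889+0.002963+-0.000593=0.5713
k=6 src: inc=-0.000593, refl=-0.000593·-0.333333=0.0002; V=0.571852+-0.000593+0.000198=0.5715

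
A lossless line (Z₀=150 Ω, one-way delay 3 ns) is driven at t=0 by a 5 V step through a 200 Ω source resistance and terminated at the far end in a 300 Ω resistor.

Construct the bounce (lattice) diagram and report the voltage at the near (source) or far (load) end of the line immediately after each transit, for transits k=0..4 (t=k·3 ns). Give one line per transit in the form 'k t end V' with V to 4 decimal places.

0 0 source 2.1429
1 3 load 2.8571
2 6 source 2.9592
3 9 load 2.9932
4 12 source 2.9981

Γ_L=0.333333, Γ_S=0.142857; launch V₁=5·150/350=2.142857
k=0 src: V=2.1429
k=1 load: inc=2.142857, refl=2.142857·0.333333=0.7143; V=0.000000+2.142857+0.714286=2.8571
k=2 src: inc=0.714286, refl=0.714286·0.142857=0.1020; V=2.142857+0.714286+0.102041=2.9592
k=3 load: inc=0.102041, refl=0.102041·0.333333=0.0340; V=2.857143+0.102041+0.034014=2.9932
k=4 src: inc=0.034014, refl=0.034014·0.142857=0.0049; V=2.959184+0.034014+0.004859=2.9981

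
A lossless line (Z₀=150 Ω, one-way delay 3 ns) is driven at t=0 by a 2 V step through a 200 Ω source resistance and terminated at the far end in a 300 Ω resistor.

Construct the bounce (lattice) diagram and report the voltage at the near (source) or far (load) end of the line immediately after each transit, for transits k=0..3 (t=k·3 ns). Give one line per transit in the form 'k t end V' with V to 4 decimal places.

0 0 source 0.8571
1 3 load 1.1429
2 6 source 1.1837
3 9 load 1.1973

Γ_L=0.333333, Γ_S=0.142857; launch V₁=2·150/350=0.857143
k=0 src: V=0.8571
k=1 load: inc=0.857143, refl=0.857143·0.333333=0.2857; V=0.000000+0.857143+0.285714=1.1429
k=2 src: inc=0.285714, refl=0.285714·0.142857=0.0408; V=0.857143+0.285714+0.040816=1.1837
k=3 load: inc=0.040816, refl=0.040816·0.333333=0.0136; V=1.142857+0.040816+0.013605=1.1973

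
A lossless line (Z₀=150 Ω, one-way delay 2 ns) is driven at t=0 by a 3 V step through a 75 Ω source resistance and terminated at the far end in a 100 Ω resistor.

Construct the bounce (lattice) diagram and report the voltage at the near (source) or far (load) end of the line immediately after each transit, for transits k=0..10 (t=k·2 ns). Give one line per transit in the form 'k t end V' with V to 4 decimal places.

0 0 source 2.0000
1 2 load 1.6000
2 4 source 1.7333
3 6 load 1.7067
4 8 source 1.7156
5 10 load 1.7138
6 12 source 1.7144
7 14 load 1.7143
8 16 source 1.7143
9 18 load 1.7143
10 20 source 1.7143

Γ_L=-0.200000, Γ_S=-0.333333; launch V₁=3·150/225=2.000000
k=0 src: V=2.0000
k=1 load: inc=2.000000, refl=2.000000·-0.200000=-0.4000; V=0.000000+2.000000+-0.400000=1.6000
k=2 src: inc=-0.400000, refl=-0.400000·-0.333333=0.1333; V=2.000000+-0.400000+0.133333=1.7333
k=3 load: inc=0.133333, refl=0.133333·-0.200000=-0.0267; V=1.600000+0.133333+-0.026667=1.7067
k=4 src: inc=-0.026667, refl=-0.026667·-0.333333=0.0089; V=1.733333+-0.026667+0.008889=1.7156
k=5 load: inc=0.008889, refl=0.008889·-0.200000=-0.0018; V=1.706667+0.008889+-0.001778=1.7138
k=6 src: inc=-0.001778, refl=-0.001778·-0.333333=0.0006; V=1.715556+-0.001778+0.000593=1.7144
k=7 load: inc=0.000593, refl=0.000593·-0.200000=-0.0001; V=1.713778+0.000593+-0.000119=1.7143
k=8 src: inc=-0.000119, refl=-0.000119·-0.333333=0.0000; V=1.714370+-0.000119+0.000040=1.7143
k=9 load: inc=0.000040, refl=0.000040·-0.200000=-0.0000; V=1.714252+0.000040+-0.000008=1.7143
k=10 src: inc=-0.000008, refl=-0.000008·-0.333333=0.0000; V=1.714291+-0.000008+0.000003=1.7143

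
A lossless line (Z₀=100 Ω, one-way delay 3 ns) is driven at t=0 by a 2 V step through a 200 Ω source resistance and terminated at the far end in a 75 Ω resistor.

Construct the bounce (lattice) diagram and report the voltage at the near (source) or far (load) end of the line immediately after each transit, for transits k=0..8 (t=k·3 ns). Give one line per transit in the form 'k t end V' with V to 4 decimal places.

0 0 source 0.6667
1 3 load 0.5714
2 6 source 0.5397
3 9 load 0.5442
4 12 source 0.5457
5 15 load 0.5455
6 18 source 0.5454
7 21 load 0.5455
8 24 source 0.5455

Γ_L=-0.142857, Γ_S=0.333333; launch V₁=2·100/300=0.666667
k=0 src: V=0.6667
k=1 load: inc=0.666667, refl=0.666667·-0.142857=-0.0952; V=0.000000+0.666667+-0.095238=0.5714
k=2 src: inc=-0.095238, refl=-0.095238·0.333333=-0.0317; V=0.666667+-0.095238+-0.031746=0.5397
k=3 load: inc=-0.031746, refl=-0.031746·-0.142857=0.0045; V=0.571429+-0.031746+0.004535=0.5442
k=4 src: inc=0.004535, refl=0.004535·0.333333=0.0015; V=0.539683+0.004535+0.001512=0.5457
k=5 load: inc=0.001512, refl=0.001512·-0.142857=-0.0002; V=0.544218+0.001512+-0.000216=0.5455
k=6 src: inc=-0.000216, refl=-0.000216·0.333333=-0.0001; V=0.545729+-0.000216+-0.000072=0.5454
k=7 load: inc=-0.000072, refl=-0.000072·-0.142857=0.0000; V=0.545513+-0.000072+0.000010=0.5455
k=8 src: inc=0.000010, refl=0.000010·0.333333=0.0000; V=0.545441+0.000010+0.000003=0.5455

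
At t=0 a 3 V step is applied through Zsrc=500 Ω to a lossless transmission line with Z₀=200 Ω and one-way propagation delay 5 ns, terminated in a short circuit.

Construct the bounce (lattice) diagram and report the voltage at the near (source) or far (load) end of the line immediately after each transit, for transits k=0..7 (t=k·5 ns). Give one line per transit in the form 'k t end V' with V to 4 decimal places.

Γ_L=-1.000000, Γ_S=0.428571; launch V₁=3·200/700=0.857143
k=0 src: V=0.8571
k=1 load: inc=0.857143, refl=0.857143·-1.000000=-0.8571; V=0.000000+0.857143+-0.857143=0.0000
k=2 src: inc=-0.857143, refl=-0.857143·0.428571=-0.3673; V=0.857143+-0.857143+-0.367347=-0.3673
k=3 load: inc=-0.367347, refl=-0.367347·-1.000000=0.3673; V=0.000000+-0.367347+0.367347=0.0000
k=4 src: inc=0.367347, refl=0.367347·0.428571=0.1574; V=-0.367347+0.367347+0.157434=0.1574
k=5 load: inc=0.157434, refl=0.157434·-1.000000=-0.1574; V=0.000000+0.157434+-0.157434=0.0000
k=6 src: inc=-0.157434, refl=-0.157434·0.428571=-0.0675; V=0.157434+-0.157434+-0.067472=-0.0675
k=7 load: inc=-0.067472, refl=-0.067472·-1.000000=0.0675; V=0.000000+-0.067472+0.067472=0.0000

0 0 source 0.8571
1 5 load 0.0000
2 10 source -0.3673
3 15 load 0.0000
4 20 source 0.1574
5 25 load 0.0000
6 30 source -0.0675
7 35 load 0.0000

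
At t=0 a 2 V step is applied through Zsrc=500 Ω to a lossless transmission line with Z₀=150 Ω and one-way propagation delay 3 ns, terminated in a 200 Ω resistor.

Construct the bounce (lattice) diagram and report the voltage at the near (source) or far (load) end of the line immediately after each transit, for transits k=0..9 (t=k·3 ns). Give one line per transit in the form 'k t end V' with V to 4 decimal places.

0 0 source 0.4615
1 3 load 0.5275
2 6 source 0.5630
3 9 load 0.5680
4 12 source 0.5708
5 15 load 0.5712
6 18 source 0.5714
7 21 load 0.5714
8 24 source 0.5714
9 27 load 0.5714

Γ_L=0.142857, Γ_S=0.538462; launch V₁=2·150/650=0.461538
k=0 src: V=0.4615
k=1 load: inc=0.461538, refl=0.461538·0.142857=0.0659; V=0.000000+0.461538+0.065934=0.5275
k=2 src: inc=0.065934, refl=0.065934·0.538462=0.0355; V=0.461538+0.065934+0.035503=0.5630
k=3 load: inc=0.035503, refl=0.035503·0.142857=0.0051; V=0.527473+0.035503+0.005072=0.5680
k=4 src: inc=0.005072, refl=0.005072·0.538462=0.0027; V=0.562975+0.005072+0.002731=0.5708
k=5 load: inc=0.002731, refl=0.002731·0.142857=0.0004; V=0.568047+0.002731+0.000390=0.5712
k=6 src: inc=0.000390, refl=0.000390·0.538462=0.0002; V=0.570778+0.000390+0.000210=0.5714
k=7 load: inc=0.000210, refl=0.000210·0.142857=0.0000; V=0.571168+0.000210+0.000030=0.5714
k=8 src: inc=0.000030, refl=0.000030·0.538462=0.0000; V=0.571379+0.000030+0.000016=0.5714
k=9 load: inc=0.000016, refl=0.000016·0.142857=0.0000; V=0.571409+0.000016+0.000002=0.5714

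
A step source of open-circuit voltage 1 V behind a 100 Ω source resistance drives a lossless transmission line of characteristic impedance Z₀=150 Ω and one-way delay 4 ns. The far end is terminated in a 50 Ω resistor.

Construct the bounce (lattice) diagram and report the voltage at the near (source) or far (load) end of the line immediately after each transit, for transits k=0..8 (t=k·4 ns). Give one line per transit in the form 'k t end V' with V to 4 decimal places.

0 0 source 0.6000
1 4 load 0.3000
2 8 source 0.3600
3 12 load 0.3300
4 16 source 0.3360
5 20 load 0.3330
6 24 source 0.3336
7 28 load 0.3333
8 32 source 0.3334

Γ_L=-0.500000, Γ_S=-0.200000; launch V₁=1·150/250=0.600000
k=0 src: V=0.6000
k=1 load: inc=0.600000, refl=0.600000·-0.500000=-0.3000; V=0.000000+0.600000+-0.300000=0.3000
k=2 src: inc=-0.300000, refl=-0.300000·-0.200000=0.0600; V=0.600000+-0.300000+0.060000=0.3600
k=3 load: inc=0.060000, refl=0.060000·-0.500000=-0.0300; V=0.300000+0.060000+-0.030000=0.3300
k=4 src: inc=-0.030000, refl=-0.030000·-0.200000=0.0060; V=0.360000+-0.030000+0.006000=0.3360
k=5 load: inc=0.006000, refl=0.006000·-0.500000=-0.0030; V=0.330000+0.006000+-0.003000=0.3330
k=6 src: inc=-0.003000, refl=-0.003000·-0.200000=0.0006; V=0.336000+-0.003000+0.000600=0.3336
k=7 load: inc=0.000600, refl=0.000600·-0.500000=-0.0003; V=0.333000+0.000600+-0.000300=0.3333
k=8 src: inc=-0.000300, refl=-0.000300·-0.200000=0.0001; V=0.333600+-0.000300+0.000060=0.3334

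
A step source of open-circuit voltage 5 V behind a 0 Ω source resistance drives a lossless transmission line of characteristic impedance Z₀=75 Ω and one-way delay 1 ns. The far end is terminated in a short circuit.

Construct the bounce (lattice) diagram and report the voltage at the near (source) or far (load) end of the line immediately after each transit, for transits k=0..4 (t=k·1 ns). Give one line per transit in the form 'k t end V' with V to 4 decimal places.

Γ_L=-1.000000, Γ_S=-1.000000; launch V₁=5·75/75=5.000000
k=0 src: V=5.0000
k=1 load: inc=5.000000, refl=5.000000·-1.000000=-5.0000; V=0.000000+5.000000+-5.000000=0.0000
k=2 src: inc=-5.000000, refl=-5.000000·-1.000000=5.0000; V=5.000000+-5.000000+5.000000=5.0000
k=3 load: inc=5.000000, refl=5.000000·-1.000000=-5.0000; V=0.000000+5.000000+-5.000000=0.0000
k=4 src: inc=-5.000000, refl=-5.000000·-1.000000=5.0000; V=5.000000+-5.000000+5.000000=5.0000

0 0 source 5.0000
1 1 load 0.0000
2 2 source 5.0000
3 3 load 0.0000
4 4 source 5.0000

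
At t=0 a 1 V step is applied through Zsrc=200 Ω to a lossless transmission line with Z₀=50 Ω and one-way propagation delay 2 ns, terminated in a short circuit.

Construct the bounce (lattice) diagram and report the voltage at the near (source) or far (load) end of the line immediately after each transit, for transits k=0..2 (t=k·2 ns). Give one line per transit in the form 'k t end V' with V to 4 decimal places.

0 0 source 0.2000
1 2 load 0.0000
2 4 source -0.1200

Γ_L=-1.000000, Γ_S=0.600000; launch V₁=1·50/250=0.200000
k=0 src: V=0.2000
k=1 load: inc=0.200000, refl=0.200000·-1.000000=-0.2000; V=0.000000+0.200000+-0.200000=0.0000
k=2 src: inc=-0.200000, refl=-0.200000·0.600000=-0.1200; V=0.200000+-0.200000+-0.120000=-0.1200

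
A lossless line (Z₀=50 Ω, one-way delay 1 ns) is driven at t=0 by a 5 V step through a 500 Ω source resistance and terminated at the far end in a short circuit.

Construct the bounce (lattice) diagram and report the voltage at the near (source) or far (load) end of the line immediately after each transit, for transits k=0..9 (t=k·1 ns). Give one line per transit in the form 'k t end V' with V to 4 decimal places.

0 0 source 0.4545
1 1 load 0.0000
2 2 source -0.3719
3 3 load 0.0000
4 4 source 0.3043
5 5 load 0.0000
6 6 source -0.2490
7 7 load 0.0000
8 8 source 0.2037
9 9 load 0.0000

Γ_L=-1.000000, Γ_S=0.818182; launch V₁=5·50/550=0.454545
k=0 src: V=0.4545
k=1 load: inc=0.454545, refl=0.454545·-1.000000=-0.4545; V=0.000000+0.454545+-0.454545=0.0000
k=2 src: inc=-0.454545, refl=-0.454545·0.818182=-0.3719; V=0.454545+-0.454545+-0.371901=-0.3719
k=3 load: inc=-0.371901, refl=-0.371901·-1.000000=0.3719; V=0.000000+-0.371901+0.371901=0.0000
k=4 src: inc=0.371901, refl=0.371901·0.818182=0.3043; V=-0.371901+0.371901+0.304282=0.3043
k=5 load: inc=0.304282, refl=0.304282·-1.000000=-0.3043; V=0.000000+0.304282+-0.304282=0.0000
k=6 src: inc=-0.304282, refl=-0.304282·0.818182=-0.2490; V=0.304282+-0.304282+-0.248958=-0.2490
k=7 load: inc=-0.248958, refl=-0.248958·-1.000000=0.2490; V=0.000000+-0.248958+0.248958=0.0000
k=8 src: inc=0.248958, refl=0.248958·0.818182=0.2037; V=-0.248958+0.248958+0.203693=0.2037
k=9 load: inc=0.203693, refl=0.203693·-1.000000=-0.2037; V=0.000000+0.203693+-0.203693=0.0000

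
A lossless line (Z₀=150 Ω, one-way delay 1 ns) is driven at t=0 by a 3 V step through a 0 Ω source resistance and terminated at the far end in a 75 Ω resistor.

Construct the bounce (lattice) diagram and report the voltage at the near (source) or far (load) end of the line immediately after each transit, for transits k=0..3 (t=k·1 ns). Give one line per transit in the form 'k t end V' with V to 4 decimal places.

0 0 source 3.0000
1 1 load 2.0000
2 2 source 3.0000
3 3 load 2.6667

Γ_L=-0.333333, Γ_S=-1.000000; launch V₁=3·150/150=3.000000
k=0 src: V=3.0000
k=1 load: inc=3.000000, refl=3.000000·-0.333333=-1.0000; V=0.000000+3.000000+-1.000000=2.0000
k=2 src: inc=-1.000000, refl=-1.000000·-1.000000=1.0000; V=3.000000+-1.000000+1.000000=3.0000
k=3 load: inc=1.000000, refl=1.000000·-0.333333=-0.3333; V=2.000000+1.000000+-0.333333=2.6667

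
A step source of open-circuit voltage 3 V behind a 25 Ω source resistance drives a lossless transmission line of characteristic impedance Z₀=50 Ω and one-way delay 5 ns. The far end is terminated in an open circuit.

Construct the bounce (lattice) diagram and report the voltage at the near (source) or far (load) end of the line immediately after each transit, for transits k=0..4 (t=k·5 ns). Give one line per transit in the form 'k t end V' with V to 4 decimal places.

Γ_L=1.000000, Γ_S=-0.333333; launch V₁=3·50/75=2.000000
k=0 src: V=2.0000
k=1 load: inc=2.000000, refl=2.000000·1.000000=2.0000; V=0.000000+2.000000+2.000000=4.0000
k=2 src: inc=2.000000, refl=2.000000·-0.333333=-0.6667; V=2.000000+2.000000+-0.666667=3.3333
k=3 load: inc=-0.666667, refl=-0.666667·1.000000=-0.6667; V=4.000000+-0.666667+-0.666667=2.6667
k=4 src: inc=-0.666667, refl=-0.666667·-0.333333=0.2222; V=3.333333+-0.666667+0.222222=2.8889

0 0 source 2.0000
1 5 load 4.0000
2 10 source 3.3333
3 15 load 2.6667
4 20 source 2.8889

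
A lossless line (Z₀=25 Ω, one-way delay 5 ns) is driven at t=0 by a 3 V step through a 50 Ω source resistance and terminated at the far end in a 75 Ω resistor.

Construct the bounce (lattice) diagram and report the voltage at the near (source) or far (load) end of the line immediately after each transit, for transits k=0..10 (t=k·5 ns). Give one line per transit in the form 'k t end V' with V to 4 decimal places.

0 0 source 1.0000
1 5 load 1.5000
2 10 source 1.6667
3 15 load 1.7500
4 20 source 1.7778
5 25 load 1.7917
6 30 source 1.7963
7 35 load 1.7986
8 40 source 1.7994
9 45 load 1.7998
10 50 source 1.7999

Γ_L=0.500000, Γ_S=0.333333; launch V₁=3·25/75=1.000000
k=0 src: V=1.0000
k=1 load: inc=1.000000, refl=1.000000·0.500000=0.5000; V=0.000000+1.000000+0.500000=1.5000
k=2 src: inc=0.500000, refl=0.500000·0.333333=0.1667; V=1.000000+0.500000+0.166667=1.6667
k=3 load: inc=0.166667, refl=0.166667·0.500000=0.0833; V=1.500000+0.166667+0.083333=1.7500
k=4 src: inc=0.083333, refl=0.083333·0.333333=0.0278; V=1.666667+0.083333+0.027778=1.7778
k=5 load: inc=0.027778, refl=0.027778·0.500000=0.0139; V=1.750000+0.027778+0.013889=1.7917
k=6 src: inc=0.013889, refl=0.013889·0.333333=0.0046; V=1.777778+0.013889+0.004630=1.7963
k=7 load: inc=0.004630, refl=0.004630·0.500000=0.0023; V=1.791667+0.004630+0.002315=1.7986
k=8 src: inc=0.002315, refl=0.002315·0.333333=0.0008; V=1.796296+0.002315+0.000772=1.7994
k=9 load: inc=0.000772, refl=0.000772·0.500000=0.0004; V=1.798611+0.000772+0.000386=1.7998
k=10 src: inc=0.000386, refl=0.000386·0.333333=0.0001; V=1.799383+0.000386+0.000129=1.7999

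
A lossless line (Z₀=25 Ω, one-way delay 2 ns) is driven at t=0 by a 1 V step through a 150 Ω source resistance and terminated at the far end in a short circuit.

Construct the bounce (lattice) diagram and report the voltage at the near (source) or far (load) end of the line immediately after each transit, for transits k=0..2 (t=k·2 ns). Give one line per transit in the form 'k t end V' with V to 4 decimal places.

0 0 source 0.1429
1 2 load 0.0000
2 4 source -0.1020

Γ_L=-1.000000, Γ_S=0.714286; launch V₁=1·25/175=0.142857
k=0 src: V=0.1429
k=1 load: inc=0.142857, refl=0.142857·-1.000000=-0.1429; V=0.000000+0.142857+-0.142857=0.0000
k=2 src: inc=-0.142857, refl=-0.142857·0.714286=-0.1020; V=0.142857+-0.142857+-0.102041=-0.1020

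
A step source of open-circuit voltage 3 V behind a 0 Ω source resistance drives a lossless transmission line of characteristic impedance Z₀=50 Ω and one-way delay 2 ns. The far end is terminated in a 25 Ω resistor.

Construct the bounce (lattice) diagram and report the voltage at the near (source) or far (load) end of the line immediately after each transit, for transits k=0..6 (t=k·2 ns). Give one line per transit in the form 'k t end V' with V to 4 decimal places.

Γ_L=-0.333333, Γ_S=-1.000000; launch V₁=3·50/50=3.000000
k=0 src: V=3.0000
k=1 load: inc=3.000000, refl=3.000000·-0.333333=-1.0000; V=0.000000+3.000000+-1.000000=2.0000
k=2 src: inc=-1.000000, refl=-1.000000·-1.000000=1.0000; V=3.000000+-1.000000+1.000000=3.0000
k=3 load: inc=1.000000, refl=1.000000·-0.333333=-0.3333; V=2.000000+1.000000+-0.333333=2.6667
k=4 src: inc=-0.333333, refl=-0.333333·-1.000000=0.3333; V=3.000000+-0.333333+0.333333=3.0000
k=5 load: inc=0.333333, refl=0.333333·-0.333333=-0.1111; V=2.666667+0.333333+-0.111111=2.8889
k=6 src: inc=-0.111111, refl=-0.111111·-1.000000=0.1111; V=3.000000+-0.111111+0.111111=3.0000

0 0 source 3.0000
1 2 load 2.0000
2 4 source 3.0000
3 6 load 2.6667
4 8 source 3.0000
5 10 load 2.8889
6 12 source 3.0000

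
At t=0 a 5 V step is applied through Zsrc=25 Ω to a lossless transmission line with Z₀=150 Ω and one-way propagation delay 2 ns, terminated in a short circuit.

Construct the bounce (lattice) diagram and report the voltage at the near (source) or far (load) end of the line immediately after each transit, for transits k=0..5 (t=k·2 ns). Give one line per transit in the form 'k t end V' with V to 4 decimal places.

0 0 source 4.2857
1 2 load 0.0000
2 4 source 3.0612
3 6 load 0.0000
4 8 source 2.1866
5 10 load 0.0000

Γ_L=-1.000000, Γ_S=-0.714286; launch V₁=5·150/175=4.285714
k=0 src: V=4.2857
k=1 load: inc=4.285714, refl=4.285714·-1.000000=-4.2857; V=0.000000+4.285714+-4.285714=0.0000
k=2 src: inc=-4.285714, refl=-4.285714·-0.714286=3.0612; V=4.285714+-4.285714+3.061224=3.0612
k=3 load: inc=3.061224, refl=3.061224·-1.000000=-3.0612; V=0.000000+3.061224+-3.061224=0.0000
k=4 src: inc=-3.061224, refl=-3.061224·-0.714286=2.1866; V=3.061224+-3.061224+2.186589=2.1866
k=5 load: inc=2.186589, refl=2.186589·-1.000000=-2.1866; V=0.000000+2.186589+-2.186589=0.0000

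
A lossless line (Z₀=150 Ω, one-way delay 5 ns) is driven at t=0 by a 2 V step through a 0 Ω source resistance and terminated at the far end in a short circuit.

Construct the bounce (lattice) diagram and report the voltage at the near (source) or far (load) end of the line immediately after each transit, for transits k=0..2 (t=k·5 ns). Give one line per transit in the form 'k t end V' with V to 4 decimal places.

Γ_L=-1.000000, Γ_S=-1.000000; launch V₁=2·150/150=2.000000
k=0 src: V=2.0000
k=1 load: inc=2.000000, refl=2.000000·-1.000000=-2.0000; V=0.000000+2.000000+-2.000000=0.0000
k=2 src: inc=-2.000000, refl=-2.000000·-1.000000=2.0000; V=2.000000+-2.000000+2.000000=2.0000

0 0 source 2.0000
1 5 load 0.0000
2 10 source 2.0000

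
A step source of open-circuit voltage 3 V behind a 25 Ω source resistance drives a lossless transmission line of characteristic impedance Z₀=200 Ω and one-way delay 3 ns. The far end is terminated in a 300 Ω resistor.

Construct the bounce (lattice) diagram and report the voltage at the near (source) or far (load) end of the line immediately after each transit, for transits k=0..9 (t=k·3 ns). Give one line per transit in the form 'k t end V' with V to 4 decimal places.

Γ_L=0.200000, Γ_S=-0.777778; launch V₁=3·200/225=2.666667
k=0 src: V=2.6667
k=1 load: inc=2.666667, refl=2.666667·0.200000=0.5333; V=0.000000+2.666667+0.533333=3.2000
k=2 src: inc=0.533333, refl=0.533333·-0.777778=-0.4148; V=2.666667+0.533333+-0.414815=2.7852
k=3 load: inc=-0.414815, refl=-0.414815·0.200000=-0.0830; V=3.200000+-0.414815+-0.082963=2.7022
k=4 src: inc=-0.082963, refl=-0.082963·-0.777778=0.0645; V=2.785185+-0.082963+0.064527=2.7667
k=5 load: inc=0.064527, refl=0.064527·0.200000=0.0129; V=2.702222+0.064527+0.012905=2.7797
k=6 src: inc=0.012905, refl=0.012905·-0.777778=-0.0100; V=2.766749+0.012905+-0.010037=2.7696
k=7 load: inc=-0.010037, refl=-0.010037·0.200000=-0.0020; V=2.779654+-0.010037+-0.002007=2.7676
k=8 src: inc=-0.002007, refl=-0.002007·-0.777778=0.0016; V=2.769617+-0.002007+0.001561=2.7692
k=9 load: inc=0.001561, refl=0.001561·0.200000=0.0003; V=2.767609+0.001561+0.000312=2.7695

0 0 source 2.6667
1 3 load 3.2000
2 6 source 2.7852
3 9 load 2.7022
4 12 source 2.7667
5 15 load 2.7797
6 18 source 2.7696
7 21 load 2.7676
8 24 source 2.7692
9 27 load 2.7695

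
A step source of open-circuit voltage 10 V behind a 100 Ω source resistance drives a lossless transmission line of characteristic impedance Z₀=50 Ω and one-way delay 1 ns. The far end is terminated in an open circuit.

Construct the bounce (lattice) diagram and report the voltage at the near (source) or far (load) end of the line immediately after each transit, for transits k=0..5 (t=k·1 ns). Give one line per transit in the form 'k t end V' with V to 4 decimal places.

Γ_L=1.000000, Γ_S=0.333333; launch V₁=10·50/150=3.333333
k=0 src: V=3.3333
k=1 load: inc=3.333333, refl=3.333333·1.000000=3.3333; V=0.000000+3.333333+3.333333=6.6667
k=2 src: inc=3.333333, refl=3.333333·0.333333=1.1111; V=3.333333+3.333333+1.111111=7.7778
k=3 load: inc=1.111111, refl=1.111111·1.000000=1.1111; V=6.666667+1.111111+1.111111=8.8889
k=4 src: inc=1.111111, refl=1.111111·0.333333=0.3704; V=7.777778+1.111111+0.370370=9.2593
k=5 load: inc=0.370370, refl=0.370370·1.000000=0.3704; V=8.888889+0.370370+0.370370=9.6296

0 0 source 3.3333
1 1 load 6.6667
2 2 source 7.7778
3 3 load 8.8889
4 4 source 9.2593
5 5 load 9.6296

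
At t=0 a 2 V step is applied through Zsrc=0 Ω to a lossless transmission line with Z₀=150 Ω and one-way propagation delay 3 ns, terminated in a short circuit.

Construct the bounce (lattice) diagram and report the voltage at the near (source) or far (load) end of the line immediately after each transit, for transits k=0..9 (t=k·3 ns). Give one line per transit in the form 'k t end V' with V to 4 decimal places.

Γ_L=-1.000000, Γ_S=-1.000000; launch V₁=2·150/150=2.000000
k=0 src: V=2.0000
k=1 load: inc=2.000000, refl=2.000000·-1.000000=-2.0000; V=0.000000+2.000000+-2.000000=0.0000
k=2 src: inc=-2.000000, refl=-2.000000·-1.000000=2.0000; V=2.000000+-2.000000+2.000000=2.0000
k=3 load: inc=2.000000, refl=2.000000·-1.000000=-2.0000; V=0.000000+2.000000+-2.000000=0.0000
k=4 src: inc=-2.000000, refl=-2.000000·-1.000000=2.0000; V=2.000000+-2.000000+2.000000=2.0000
k=5 load: inc=2.000000, refl=2.000000·-1.000000=-2.0000; V=0.000000+2.000000+-2.000000=0.0000
k=6 src: inc=-2.000000, refl=-2.000000·-1.000000=2.0000; V=2.000000+-2.000000+2.000000=2.0000
k=7 load: inc=2.000000, refl=2.000000·-1.000000=-2.0000; V=0.000000+2.000000+-2.000000=0.0000
k=8 src: inc=-2.000000, refl=-2.000000·-1.000000=2.0000; V=2.000000+-2.000000+2.000000=2.0000
k=9 load: inc=2.000000, refl=2.000000·-1.000000=-2.0000; V=0.000000+2.000000+-2.000000=0.0000

0 0 source 2.0000
1 3 load 0.0000
2 6 source 2.0000
3 9 load 0.0000
4 12 source 2.0000
5 15 load 0.0000
6 18 source 2.0000
7 21 load 0.0000
8 24 source 2.0000
9 27 load 0.0000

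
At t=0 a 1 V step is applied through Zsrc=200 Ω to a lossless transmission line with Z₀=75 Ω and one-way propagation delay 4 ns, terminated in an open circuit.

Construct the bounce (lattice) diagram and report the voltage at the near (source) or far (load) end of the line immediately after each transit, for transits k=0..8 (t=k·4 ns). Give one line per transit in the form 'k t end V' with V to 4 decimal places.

Γ_L=1.000000, Γ_S=0.454545; launch V₁=1·75/275=0.272727
k=0 src: V=0.2727
k=1 load: inc=0.272727, refl=0.272727·1.000000=0.2727; V=0.000000+0.272727+0.272727=0.5455
k=2 src: inc=0.272727, refl=0.272727·0.454545=0.1240; V=0.272727+0.272727+0.123967=0.6694
k=3 load: inc=0.123967, refl=0.123967·1.000000=0.1240; V=0.545455+0.123967+0.123967=0.7934
k=4 src: inc=0.123967, refl=0.123967·0.454545=0.0563; V=0.669421+0.123967+0.056349=0.8497
k=5 load: inc=0.056349, refl=0.056349·1.000000=0.0563; V=0.793388+0.056349+0.056349=0.9061
k=6 src: inc=0.056349, refl=0.056349·0.454545=0.0256; V=0.849737+0.056349+0.025613=0.9317
k=7 load: inc=0.025613, refl=0.025613·1.000000=0.0256; V=0.906086+0.025613+0.025613=0.9573
k=8 src: inc=0.025613, refl=0.025613·0.454545=0.0116; V=0.931699+0.025613+0.011642=0.9690

0 0 source 0.2727
1 4 load 0.5455
2 8 source 0.6694
3 12 load 0.7934
4 16 source 0.8497
5 20 load 0.9061
6 24 source 0.9317
7 28 load 0.9573
8 32 source 0.9690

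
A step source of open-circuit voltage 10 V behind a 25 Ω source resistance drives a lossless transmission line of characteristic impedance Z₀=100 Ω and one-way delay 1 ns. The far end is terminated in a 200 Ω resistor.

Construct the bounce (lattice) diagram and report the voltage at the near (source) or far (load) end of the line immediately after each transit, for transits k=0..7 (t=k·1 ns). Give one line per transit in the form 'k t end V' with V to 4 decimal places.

Γ_L=0.333333, Γ_S=-0.600000; launch V₁=10·100/125=8.000000
k=0 src: V=8.0000
k=1 load: inc=8.000000, refl=8.000000·0.333333=2.6667; V=0.000000+8.000000+2.666667=10.6667
k=2 src: inc=2.666667, refl=2.666667·-0.600000=-1.6000; V=8.000000+2.666667+-1.600000=9.0667
k=3 load: inc=-1.600000, refl=-1.600000·0.333333=-0.5333; V=10.666667+-1.600000+-0.533333=8.5333
k=4 src: inc=-0.533333, refl=-0.533333·-0.600000=0.3200; V=9.066667+-0.533333+0.320000=8.8533
k=5 load: inc=0.320000, refl=0.320000·0.333333=0.1067; V=8.533333+0.320000+0.106667=8.9600
k=6 src: inc=0.106667, refl=0.106667·-0.600000=-0.0640; V=8.853333+0.106667+-0.064000=8.8960
k=7 load: inc=-0.064000, refl=-0.064000·0.333333=-0.0213; V=8.960000+-0.064000+-0.021333=8.8747

0 0 source 8.0000
1 1 load 10.6667
2 2 source 9.0667
3 3 load 8.5333
4 4 source 8.8533
5 5 load 8.9600
6 6 source 8.8960
7 7 load 8.8747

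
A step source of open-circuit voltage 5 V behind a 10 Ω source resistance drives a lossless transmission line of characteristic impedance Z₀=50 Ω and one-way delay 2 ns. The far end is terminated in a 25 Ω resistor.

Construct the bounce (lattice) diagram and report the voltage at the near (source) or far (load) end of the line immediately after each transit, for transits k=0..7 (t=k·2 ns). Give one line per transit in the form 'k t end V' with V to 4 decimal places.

Γ_L=-0.333333, Γ_S=-0.666667; launch V₁=5·50/60=4.166667
k=0 src: V=4.1667
k=1 load: inc=4.166667, refl=4.166667·-0.333333=-1.3889; V=0.000000+4.166667+-1.388889=2.7778
k=2 src: inc=-1.388889, refl=-1.388889·-0.666667=0.9259; V=4.166667+-1.388889+0.925926=3.7037
k=3 load: inc=0.925926, refl=0.925926·-0.333333=-0.3086; V=2.777778+0.925926+-0.308642=3.3951
k=4 src: inc=-0.308642, refl=-0.308642·-0.666667=0.2058; V=3.703704+-0.308642+0.205761=3.6008
k=5 load: inc=0.205761, refl=0.205761·-0.333333=-0.0686; V=3.395062+0.205761+-0.068587=3.5322
k=6 src: inc=-0.068587, refl=-0.068587·-0.666667=0.0457; V=3.600823+-0.068587+0.045725=3.5780
k=7 load: inc=0.045725, refl=0.045725·-0.333333=-0.0152; V=3.532236+0.045725+-0.015242=3.5627

0 0 source 4.1667
1 2 load 2.7778
2 4 source 3.7037
3 6 load 3.3951
4 8 source 3.6008
5 10 load 3.5322
6 12 source 3.5780
7 14 load 3.5627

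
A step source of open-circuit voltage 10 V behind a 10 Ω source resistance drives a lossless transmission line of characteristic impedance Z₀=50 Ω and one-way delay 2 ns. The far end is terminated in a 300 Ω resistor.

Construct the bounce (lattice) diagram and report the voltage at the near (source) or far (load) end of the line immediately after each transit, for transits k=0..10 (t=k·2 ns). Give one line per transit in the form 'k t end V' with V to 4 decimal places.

Γ_L=0.714286, Γ_S=-0.666667; launch V₁=10·50/60=8.333333
k=0 src: V=8.3333
k=1 load: inc=8.333333, refl=8.333333·0.714286=5.9524; V=0.000000+8.333333+5.952381=14.2857
k=2 src: inc=5.952381, refl=5.952381·-0.666667=-3.9683; V=8.333333+5.952381+-3.968254=10.3175
k=3 load: inc=-3.968254, refl=-3.968254·0.714286=-2.8345; V=14.285714+-3.968254+-2.834467=7.4830
k=4 src: inc=-2.834467, refl=-2.834467·-0.666667=1.8896; V=10.317460+-2.834467+1.889645=9.3726
k=5 load: inc=1.889645, refl=1.889645·0.714286=1.3497; V=7.482993+1.889645+1.349746=10.7224
k=6 src: inc=1.349746, refl=1.349746·-0.666667=-0.8998; V=9.372638+1.349746+-0.899831=9.8226
k=7 load: inc=-0.899831, refl=-0.899831·0.714286=-0.6427; V=10.722384+-0.899831+-0.642736=9.1798
k=8 src: inc=-0.642736, refl=-0.642736·-0.666667=0.4285; V=9.822553+-0.642736+0.428491=9.6083
k=9 load: inc=0.428491, refl=0.428491·0.714286=0.3061; V=9.179817+0.428491+0.306065=9.9144
k=10 src: inc=0.306065, refl=0.306065·-0.666667=-0.2040; V=9.608308+0.306065+-0.204043=9.7103

0 0 source 8.3333
1 2 load 14.2857
2 4 source 10.3175
3 6 load 7.4830
4 8 source 9.3726
5 10 load 10.7224
6 12 source 9.8226
7 14 load 9.1798
8 16 source 9.6083
9 18 load 9.9144
10 20 source 9.7103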